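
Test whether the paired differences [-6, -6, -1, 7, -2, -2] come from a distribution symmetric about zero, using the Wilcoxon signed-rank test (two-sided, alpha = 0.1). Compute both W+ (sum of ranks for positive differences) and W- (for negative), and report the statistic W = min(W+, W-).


Step 1: Drop any zero differences (none here) and take |d_i|.
|d| = [6, 6, 1, 7, 2, 2]
Step 2: Midrank |d_i| (ties get averaged ranks).
ranks: |6|->4.5, |6|->4.5, |1|->1, |7|->6, |2|->2.5, |2|->2.5
Step 3: Attach original signs; sum ranks with positive sign and with negative sign.
W+ = 6 = 6
W- = 4.5 + 4.5 + 1 + 2.5 + 2.5 = 15
(Check: W+ + W- = 21 should equal n(n+1)/2 = 21.)
Step 4: Test statistic W = min(W+, W-) = 6.
Step 5: Ties in |d|, so use the tie-corrected normal approximation.
        E[W] = n(n+1)/4 = 6*7/4 = 10.5.
        Tie groups: |d|=2 (t=2), |d|=6 (t=2); sum(t^3 - t) = 12.
        Var[W] = n(n+1)(2n+1)/24 - sum(t^3-t)/48 = 546/24 - 12/48 = 22.5.
        z = (W - E[W]) / sqrt(Var[W]) = (6 - 10.5) / 4.7434 = -0.9487.
        Two-sided p = 2*Phi(z) = 0.342782.
Step 6: alpha = 0.1. fail to reject H0.

W+ = 6, W- = 15, W = min = 6, p = 0.342782, fail to reject H0.


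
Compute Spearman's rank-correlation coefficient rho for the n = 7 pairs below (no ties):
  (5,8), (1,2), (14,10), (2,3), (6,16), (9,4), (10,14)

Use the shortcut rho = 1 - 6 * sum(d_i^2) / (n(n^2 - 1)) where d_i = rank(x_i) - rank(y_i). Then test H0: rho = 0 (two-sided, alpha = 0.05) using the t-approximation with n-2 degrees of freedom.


Step 1: Rank x and y separately (midranks; no ties here).
rank(x): 5->3, 1->1, 14->7, 2->2, 6->4, 9->5, 10->6
rank(y): 8->4, 2->1, 10->5, 3->2, 16->7, 4->3, 14->6
Step 2: d_i = R_x(i) - R_y(i); compute d_i^2.
  (3-4)^2=1, (1-1)^2=0, (7-5)^2=4, (2-2)^2=0, (4-7)^2=9, (5-3)^2=4, (6-6)^2=0
sum(d^2) = 18.
Step 3: rho = 1 - 6*18 / (7*(7^2 - 1)) = 1 - 108/336 = 0.678571.
Step 4: Under H0, t = rho * sqrt((n-2)/(1-rho^2)) = 2.0657 ~ t(5).
Step 5: Two-sided p-value from the t-distribution with 5 df = 0.093750.
Step 6: alpha = 0.05. fail to reject H0.

rho = 0.6786, p = 0.093750, fail to reject H0 at alpha = 0.05.


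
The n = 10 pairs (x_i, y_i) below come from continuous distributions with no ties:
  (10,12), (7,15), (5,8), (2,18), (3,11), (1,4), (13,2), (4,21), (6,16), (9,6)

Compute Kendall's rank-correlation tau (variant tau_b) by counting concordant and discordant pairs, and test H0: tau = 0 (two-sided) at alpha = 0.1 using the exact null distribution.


Step 1: Enumerate the 45 unordered pairs (i,j) with i<j and classify each by sign(x_j-x_i) * sign(y_j-y_i).
  (1,2):dx=-3,dy=+3->D; (1,3):dx=-5,dy=-4->C; (1,4):dx=-8,dy=+6->D; (1,5):dx=-7,dy=-1->C
  (1,6):dx=-9,dy=-8->C; (1,7):dx=+3,dy=-10->D; (1,8):dx=-6,dy=+9->D; (1,9):dx=-4,dy=+4->D
  (1,10):dx=-1,dy=-6->C; (2,3):dx=-2,dy=-7->C; (2,4):dx=-5,dy=+3->D; (2,5):dx=-4,dy=-4->C
  (2,6):dx=-6,dy=-11->C; (2,7):dx=+6,dy=-13->D; (2,8):dx=-3,dy=+6->D; (2,9):dx=-1,dy=+1->D
  (2,10):dx=+2,dy=-9->D; (3,4):dx=-3,dy=+10->D; (3,5):dx=-2,dy=+3->D; (3,6):dx=-4,dy=-4->C
  (3,7):dx=+8,dy=-6->D; (3,8):dx=-1,dy=+13->D; (3,9):dx=+1,dy=+8->C; (3,10):dx=+4,dy=-2->D
  (4,5):dx=+1,dy=-7->D; (4,6):dx=-1,dy=-14->C; (4,7):dx=+11,dy=-16->D; (4,8):dx=+2,dy=+3->C
  (4,9):dx=+4,dy=-2->D; (4,10):dx=+7,dy=-12->D; (5,6):dx=-2,dy=-7->C; (5,7):dx=+10,dy=-9->D
  (5,8):dx=+1,dy=+10->C; (5,9):dx=+3,dy=+5->C; (5,10):dx=+6,dy=-5->D; (6,7):dx=+12,dy=-2->D
  (6,8):dx=+3,dy=+17->C; (6,9):dx=+5,dy=+12->C; (6,10):dx=+8,dy=+2->C; (7,8):dx=-9,dy=+19->D
  (7,9):dx=-7,dy=+14->D; (7,10):dx=-4,dy=+4->D; (8,9):dx=+2,dy=-5->D; (8,10):dx=+5,dy=-15->D
  (9,10):dx=+3,dy=-10->D
Step 2: C = 17, D = 28, total pairs = 45.
Step 3: tau = (C - D)/(n(n-1)/2) = (17 - 28)/45 = -0.244444.
Step 4: Exact two-sided p-value (enumerate n! = 3628800 permutations of y under H0): p = 0.380720.
Step 5: alpha = 0.1. fail to reject H0.

tau_b = -0.2444 (C=17, D=28), p = 0.380720, fail to reject H0.


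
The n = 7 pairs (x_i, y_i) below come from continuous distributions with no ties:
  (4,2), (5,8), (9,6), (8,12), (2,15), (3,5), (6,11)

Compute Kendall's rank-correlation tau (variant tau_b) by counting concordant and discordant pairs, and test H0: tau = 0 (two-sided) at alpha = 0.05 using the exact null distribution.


Step 1: Enumerate the 21 unordered pairs (i,j) with i<j and classify each by sign(x_j-x_i) * sign(y_j-y_i).
  (1,2):dx=+1,dy=+6->C; (1,3):dx=+5,dy=+4->C; (1,4):dx=+4,dy=+10->C; (1,5):dx=-2,dy=+13->D
  (1,6):dx=-1,dy=+3->D; (1,7):dx=+2,dy=+9->C; (2,3):dx=+4,dy=-2->D; (2,4):dx=+3,dy=+4->C
  (2,5):dx=-3,dy=+7->D; (2,6):dx=-2,dy=-3->C; (2,7):dx=+1,dy=+3->C; (3,4):dx=-1,dy=+6->D
  (3,5):dx=-7,dy=+9->D; (3,6):dx=-6,dy=-1->C; (3,7):dx=-3,dy=+5->D; (4,5):dx=-6,dy=+3->D
  (4,6):dx=-5,dy=-7->C; (4,7):dx=-2,dy=-1->C; (5,6):dx=+1,dy=-10->D; (5,7):dx=+4,dy=-4->D
  (6,7):dx=+3,dy=+6->C
Step 2: C = 11, D = 10, total pairs = 21.
Step 3: tau = (C - D)/(n(n-1)/2) = (11 - 10)/21 = 0.047619.
Step 4: Exact two-sided p-value (enumerate n! = 5040 permutations of y under H0): p = 1.000000.
Step 5: alpha = 0.05. fail to reject H0.

tau_b = 0.0476 (C=11, D=10), p = 1.000000, fail to reject H0.


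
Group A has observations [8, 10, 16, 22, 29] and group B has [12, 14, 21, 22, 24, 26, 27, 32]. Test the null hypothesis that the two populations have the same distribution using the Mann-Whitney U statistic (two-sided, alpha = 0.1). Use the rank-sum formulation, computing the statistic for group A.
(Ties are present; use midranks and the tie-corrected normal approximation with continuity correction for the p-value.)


Step 1: Combine and sort all 13 observations; assign midranks.
sorted (value, group): (8,X), (10,X), (12,Y), (14,Y), (16,X), (21,Y), (22,X), (22,Y), (24,Y), (26,Y), (27,Y), (29,X), (32,Y)
ranks: 8->1, 10->2, 12->3, 14->4, 16->5, 21->6, 22->7.5, 22->7.5, 24->9, 26->10, 27->11, 29->12, 32->13
Step 2: Rank sum for X: R1 = 1 + 2 + 5 + 7.5 + 12 = 27.5.
Step 3: U_X = R1 - n1(n1+1)/2 = 27.5 - 5*6/2 = 27.5 - 15 = 12.5.
       U_Y = n1*n2 - U_X = 40 - 12.5 = 27.5.
Step 4: Ties are present, so use the tie-corrected normal approximation (with continuity correction) for the p-value.
Step 5: p-value = 0.304842; compare to alpha = 0.1. fail to reject H0.

U_X = 12.5, p = 0.304842, fail to reject H0 at alpha = 0.1.


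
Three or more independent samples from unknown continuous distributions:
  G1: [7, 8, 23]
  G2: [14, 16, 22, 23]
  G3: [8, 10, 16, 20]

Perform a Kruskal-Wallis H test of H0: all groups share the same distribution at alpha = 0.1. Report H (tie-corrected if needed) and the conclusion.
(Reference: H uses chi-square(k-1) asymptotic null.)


Step 1: Combine all N = 11 observations and assign midranks.
sorted (value, group, rank): (7,G1,1), (8,G1,2.5), (8,G3,2.5), (10,G3,4), (14,G2,5), (16,G2,6.5), (16,G3,6.5), (20,G3,8), (22,G2,9), (23,G1,10.5), (23,G2,10.5)
Step 2: Sum ranks within each group.
R_1 = 14 (n_1 = 3)
R_2 = 31 (n_2 = 4)
R_3 = 21 (n_3 = 4)
Step 3: H = 12/(N(N+1)) * sum(R_i^2/n_i) - 3(N+1)
     = 12/(11*12) * (14^2/3 + 31^2/4 + 21^2/4) - 3*12
     = 0.090909 * 415.833 - 36
     = 1.803030.
Step 4: Ties present; correction factor C = 1 - 18/(11^3 - 11) = 0.986364. Corrected H = 1.803030 / 0.986364 = 1.827957.
Step 5: Under H0, H ~ chi^2(2); p-value = 0.400926.
Step 6: alpha = 0.1. fail to reject H0.

H = 1.8280, df = 2, p = 0.400926, fail to reject H0.


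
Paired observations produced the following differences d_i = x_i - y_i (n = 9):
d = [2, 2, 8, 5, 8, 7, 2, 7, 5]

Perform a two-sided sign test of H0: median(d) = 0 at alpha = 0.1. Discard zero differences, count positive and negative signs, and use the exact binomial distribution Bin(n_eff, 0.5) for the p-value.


Step 1: Discard zero differences. Original n = 9; n_eff = number of nonzero differences = 9.
Nonzero differences (with sign): +2, +2, +8, +5, +8, +7, +2, +7, +5
Step 2: Count signs: positive = 9, negative = 0.
Step 3: Under H0: P(positive) = 0.5, so the number of positives S ~ Bin(9, 0.5).
Step 4: Two-sided exact p-value = sum of Bin(9,0.5) probabilities at or below the observed probability = 0.003906.
Step 5: alpha = 0.1. reject H0.

n_eff = 9, pos = 9, neg = 0, p = 0.003906, reject H0.


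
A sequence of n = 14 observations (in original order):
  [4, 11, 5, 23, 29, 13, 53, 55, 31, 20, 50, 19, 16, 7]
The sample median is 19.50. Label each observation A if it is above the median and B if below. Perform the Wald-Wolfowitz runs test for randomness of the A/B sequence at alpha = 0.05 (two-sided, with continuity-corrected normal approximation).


Step 1: Compute median = 19.50; label A = above, B = below.
Labels in order: BBBAABAAAAABBB  (n_A = 7, n_B = 7)
Step 2: Count runs R = 5.
Step 3: Under H0 (random ordering), E[R] = 2*n_A*n_B/(n_A+n_B) + 1 = 2*7*7/14 + 1 = 8.0000.
        Var[R] = 2*n_A*n_B*(2*n_A*n_B - n_A - n_B) / ((n_A+n_B)^2 * (n_A+n_B-1)) = 8232/2548 = 3.2308.
        SD[R] = 1.7974.
Step 4: Continuity-corrected z = (R + 0.5 - E[R]) / SD[R] = (5 + 0.5 - 8.0000) / 1.7974 = -1.3909.
Step 5: Two-sided p-value via normal approximation = 2*(1 - Phi(|z|)) = 0.164264.
Step 6: alpha = 0.05. fail to reject H0.

R = 5, z = -1.3909, p = 0.164264, fail to reject H0.


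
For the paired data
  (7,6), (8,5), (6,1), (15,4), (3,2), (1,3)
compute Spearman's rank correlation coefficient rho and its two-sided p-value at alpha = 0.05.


Step 1: Rank x and y separately (midranks; no ties here).
rank(x): 7->4, 8->5, 6->3, 15->6, 3->2, 1->1
rank(y): 6->6, 5->5, 1->1, 4->4, 2->2, 3->3
Step 2: d_i = R_x(i) - R_y(i); compute d_i^2.
  (4-6)^2=4, (5-5)^2=0, (3-1)^2=4, (6-4)^2=4, (2-2)^2=0, (1-3)^2=4
sum(d^2) = 16.
Step 3: rho = 1 - 6*16 / (6*(6^2 - 1)) = 1 - 96/210 = 0.542857.
Step 4: Under H0, t = rho * sqrt((n-2)/(1-rho^2)) = 1.2928 ~ t(4).
Step 5: Two-sided p-value from the t-distribution with 4 df = 0.265703.
Step 6: alpha = 0.05. fail to reject H0.

rho = 0.5429, p = 0.265703, fail to reject H0 at alpha = 0.05.


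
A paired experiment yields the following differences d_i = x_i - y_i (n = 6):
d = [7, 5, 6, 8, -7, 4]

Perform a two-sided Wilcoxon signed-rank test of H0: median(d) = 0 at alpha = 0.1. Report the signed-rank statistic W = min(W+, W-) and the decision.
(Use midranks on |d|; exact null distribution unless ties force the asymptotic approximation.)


Step 1: Drop any zero differences (none here) and take |d_i|.
|d| = [7, 5, 6, 8, 7, 4]
Step 2: Midrank |d_i| (ties get averaged ranks).
ranks: |7|->4.5, |5|->2, |6|->3, |8|->6, |7|->4.5, |4|->1
Step 3: Attach original signs; sum ranks with positive sign and with negative sign.
W+ = 4.5 + 2 + 3 + 6 + 1 = 16.5
W- = 4.5 = 4.5
(Check: W+ + W- = 21 should equal n(n+1)/2 = 21.)
Step 4: Test statistic W = min(W+, W-) = 4.5.
Step 5: Ties in |d|, so use the tie-corrected normal approximation.
        E[W] = n(n+1)/4 = 6*7/4 = 10.5.
        Tie groups: |d|=7 (t=2); sum(t^3 - t) = 6.
        Var[W] = n(n+1)(2n+1)/24 - sum(t^3-t)/48 = 546/24 - 6/48 = 22.625.
        z = (W - E[W]) / sqrt(Var[W]) = (4.5 - 10.5) / 4.7566 = -1.2614.
        Two-sided p = 2*Phi(z) = 0.207160.
Step 6: alpha = 0.1. fail to reject H0.

W+ = 16.5, W- = 4.5, W = min = 4.5, p = 0.207160, fail to reject H0.


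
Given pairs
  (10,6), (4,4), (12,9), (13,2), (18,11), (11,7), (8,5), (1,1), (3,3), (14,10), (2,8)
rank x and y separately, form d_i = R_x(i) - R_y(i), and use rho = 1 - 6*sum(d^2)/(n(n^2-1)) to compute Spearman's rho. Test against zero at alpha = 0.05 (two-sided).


Step 1: Rank x and y separately (midranks; no ties here).
rank(x): 10->6, 4->4, 12->8, 13->9, 18->11, 11->7, 8->5, 1->1, 3->3, 14->10, 2->2
rank(y): 6->6, 4->4, 9->9, 2->2, 11->11, 7->7, 5->5, 1->1, 3->3, 10->10, 8->8
Step 2: d_i = R_x(i) - R_y(i); compute d_i^2.
  (6-6)^2=0, (4-4)^2=0, (8-9)^2=1, (9-2)^2=49, (11-11)^2=0, (7-7)^2=0, (5-5)^2=0, (1-1)^2=0, (3-3)^2=0, (10-10)^2=0, (2-8)^2=36
sum(d^2) = 86.
Step 3: rho = 1 - 6*86 / (11*(11^2 - 1)) = 1 - 516/1320 = 0.609091.
Step 4: Under H0, t = rho * sqrt((n-2)/(1-rho^2)) = 2.3040 ~ t(9).
Step 5: Two-sided p-value from the t-distribution with 9 df = 0.046696.
Step 6: alpha = 0.05. reject H0.

rho = 0.6091, p = 0.046696, reject H0 at alpha = 0.05.


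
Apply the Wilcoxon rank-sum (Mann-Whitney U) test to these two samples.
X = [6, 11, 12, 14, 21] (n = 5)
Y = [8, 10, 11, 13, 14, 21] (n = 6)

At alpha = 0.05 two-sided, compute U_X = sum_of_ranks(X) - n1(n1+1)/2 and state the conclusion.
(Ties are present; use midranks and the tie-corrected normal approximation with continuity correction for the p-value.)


Step 1: Combine and sort all 11 observations; assign midranks.
sorted (value, group): (6,X), (8,Y), (10,Y), (11,X), (11,Y), (12,X), (13,Y), (14,X), (14,Y), (21,X), (21,Y)
ranks: 6->1, 8->2, 10->3, 11->4.5, 11->4.5, 12->6, 13->7, 14->8.5, 14->8.5, 21->10.5, 21->10.5
Step 2: Rank sum for X: R1 = 1 + 4.5 + 6 + 8.5 + 10.5 = 30.5.
Step 3: U_X = R1 - n1(n1+1)/2 = 30.5 - 5*6/2 = 30.5 - 15 = 15.5.
       U_Y = n1*n2 - U_X = 30 - 15.5 = 14.5.
Step 4: Ties are present, so use the tie-corrected normal approximation (with continuity correction) for the p-value.
Step 5: p-value = 1.000000; compare to alpha = 0.05. fail to reject H0.

U_X = 15.5, p = 1.000000, fail to reject H0 at alpha = 0.05.


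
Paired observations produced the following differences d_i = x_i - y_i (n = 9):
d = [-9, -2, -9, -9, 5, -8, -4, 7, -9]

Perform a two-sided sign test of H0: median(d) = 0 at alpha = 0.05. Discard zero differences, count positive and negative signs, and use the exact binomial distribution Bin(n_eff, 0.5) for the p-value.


Step 1: Discard zero differences. Original n = 9; n_eff = number of nonzero differences = 9.
Nonzero differences (with sign): -9, -2, -9, -9, +5, -8, -4, +7, -9
Step 2: Count signs: positive = 2, negative = 7.
Step 3: Under H0: P(positive) = 0.5, so the number of positives S ~ Bin(9, 0.5).
Step 4: Two-sided exact p-value = sum of Bin(9,0.5) probabilities at or below the observed probability = 0.179688.
Step 5: alpha = 0.05. fail to reject H0.

n_eff = 9, pos = 2, neg = 7, p = 0.179688, fail to reject H0.


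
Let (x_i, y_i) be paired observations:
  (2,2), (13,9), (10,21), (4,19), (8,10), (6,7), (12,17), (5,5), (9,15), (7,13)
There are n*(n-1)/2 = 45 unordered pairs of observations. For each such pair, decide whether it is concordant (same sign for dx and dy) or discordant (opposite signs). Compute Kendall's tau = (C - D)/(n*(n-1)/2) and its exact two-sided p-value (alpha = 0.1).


Step 1: Enumerate the 45 unordered pairs (i,j) with i<j and classify each by sign(x_j-x_i) * sign(y_j-y_i).
  (1,2):dx=+11,dy=+7->C; (1,3):dx=+8,dy=+19->C; (1,4):dx=+2,dy=+17->C; (1,5):dx=+6,dy=+8->C
  (1,6):dx=+4,dy=+5->C; (1,7):dx=+10,dy=+15->C; (1,8):dx=+3,dy=+3->C; (1,9):dx=+7,dy=+13->C
  (1,10):dx=+5,dy=+11->C; (2,3):dx=-3,dy=+12->D; (2,4):dx=-9,dy=+10->D; (2,5):dx=-5,dy=+1->D
  (2,6):dx=-7,dy=-2->C; (2,7):dx=-1,dy=+8->D; (2,8):dx=-8,dy=-4->C; (2,9):dx=-4,dy=+6->D
  (2,10):dx=-6,dy=+4->D; (3,4):dx=-6,dy=-2->C; (3,5):dx=-2,dy=-11->C; (3,6):dx=-4,dy=-14->C
  (3,7):dx=+2,dy=-4->D; (3,8):dx=-5,dy=-16->C; (3,9):dx=-1,dy=-6->C; (3,10):dx=-3,dy=-8->C
  (4,5):dx=+4,dy=-9->D; (4,6):dx=+2,dy=-12->D; (4,7):dx=+8,dy=-2->D; (4,8):dx=+1,dy=-14->D
  (4,9):dx=+5,dy=-4->D; (4,10):dx=+3,dy=-6->D; (5,6):dx=-2,dy=-3->C; (5,7):dx=+4,dy=+7->C
  (5,8):dx=-3,dy=-5->C; (5,9):dx=+1,dy=+5->C; (5,10):dx=-1,dy=+3->D; (6,7):dx=+6,dy=+10->C
  (6,8):dx=-1,dy=-2->C; (6,9):dx=+3,dy=+8->C; (6,10):dx=+1,dy=+6->C; (7,8):dx=-7,dy=-12->C
  (7,9):dx=-3,dy=-2->C; (7,10):dx=-5,dy=-4->C; (8,9):dx=+4,dy=+10->C; (8,10):dx=+2,dy=+8->C
  (9,10):dx=-2,dy=-2->C
Step 2: C = 31, D = 14, total pairs = 45.
Step 3: tau = (C - D)/(n(n-1)/2) = (31 - 14)/45 = 0.377778.
Step 4: Exact two-sided p-value (enumerate n! = 3628800 permutations of y under H0): p = 0.155742.
Step 5: alpha = 0.1. fail to reject H0.

tau_b = 0.3778 (C=31, D=14), p = 0.155742, fail to reject H0.


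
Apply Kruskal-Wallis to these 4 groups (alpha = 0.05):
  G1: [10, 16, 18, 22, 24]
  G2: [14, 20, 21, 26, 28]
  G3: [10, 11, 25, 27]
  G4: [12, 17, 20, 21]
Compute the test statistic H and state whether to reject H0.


Step 1: Combine all N = 18 observations and assign midranks.
sorted (value, group, rank): (10,G1,1.5), (10,G3,1.5), (11,G3,3), (12,G4,4), (14,G2,5), (16,G1,6), (17,G4,7), (18,G1,8), (20,G2,9.5), (20,G4,9.5), (21,G2,11.5), (21,G4,11.5), (22,G1,13), (24,G1,14), (25,G3,15), (26,G2,16), (27,G3,17), (28,G2,18)
Step 2: Sum ranks within each group.
R_1 = 42.5 (n_1 = 5)
R_2 = 60 (n_2 = 5)
R_3 = 36.5 (n_3 = 4)
R_4 = 32 (n_4 = 4)
Step 3: H = 12/(N(N+1)) * sum(R_i^2/n_i) - 3(N+1)
     = 12/(18*19) * (42.5^2/5 + 60^2/5 + 36.5^2/4 + 32^2/4) - 3*19
     = 0.035088 * 1670.31 - 57
     = 1.607456.
Step 4: Ties present; correction factor C = 1 - 18/(18^3 - 18) = 0.996904. Corrected H = 1.607456 / 0.996904 = 1.612448.
Step 5: Under H0, H ~ chi^2(3); p-value = 0.656571.
Step 6: alpha = 0.05. fail to reject H0.

H = 1.6124, df = 3, p = 0.656571, fail to reject H0.


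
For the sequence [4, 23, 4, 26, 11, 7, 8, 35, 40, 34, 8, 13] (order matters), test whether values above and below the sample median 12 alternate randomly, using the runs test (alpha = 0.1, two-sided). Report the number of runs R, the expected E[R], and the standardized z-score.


Step 1: Compute median = 12; label A = above, B = below.
Labels in order: BABABBBAAABA  (n_A = 6, n_B = 6)
Step 2: Count runs R = 8.
Step 3: Under H0 (random ordering), E[R] = 2*n_A*n_B/(n_A+n_B) + 1 = 2*6*6/12 + 1 = 7.0000.
        Var[R] = 2*n_A*n_B*(2*n_A*n_B - n_A - n_B) / ((n_A+n_B)^2 * (n_A+n_B-1)) = 4320/1584 = 2.7273.
        SD[R] = 1.6514.
Step 4: Continuity-corrected z = (R - 0.5 - E[R]) / SD[R] = (8 - 0.5 - 7.0000) / 1.6514 = 0.3028.
Step 5: Two-sided p-value via normal approximation = 2*(1 - Phi(|z|)) = 0.762069.
Step 6: alpha = 0.1. fail to reject H0.

R = 8, z = 0.3028, p = 0.762069, fail to reject H0.


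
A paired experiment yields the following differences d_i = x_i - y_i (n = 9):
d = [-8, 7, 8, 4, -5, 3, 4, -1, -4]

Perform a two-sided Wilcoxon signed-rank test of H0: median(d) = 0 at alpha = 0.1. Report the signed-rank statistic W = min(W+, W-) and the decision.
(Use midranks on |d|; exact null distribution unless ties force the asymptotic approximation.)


Step 1: Drop any zero differences (none here) and take |d_i|.
|d| = [8, 7, 8, 4, 5, 3, 4, 1, 4]
Step 2: Midrank |d_i| (ties get averaged ranks).
ranks: |8|->8.5, |7|->7, |8|->8.5, |4|->4, |5|->6, |3|->2, |4|->4, |1|->1, |4|->4
Step 3: Attach original signs; sum ranks with positive sign and with negative sign.
W+ = 7 + 8.5 + 4 + 2 + 4 = 25.5
W- = 8.5 + 6 + 1 + 4 = 19.5
(Check: W+ + W- = 45 should equal n(n+1)/2 = 45.)
Step 4: Test statistic W = min(W+, W-) = 19.5.
Step 5: Ties in |d|, so use the tie-corrected normal approximation.
        E[W] = n(n+1)/4 = 9*10/4 = 22.5.
        Tie groups: |d|=4 (t=3), |d|=8 (t=2); sum(t^3 - t) = 30.
        Var[W] = n(n+1)(2n+1)/24 - sum(t^3-t)/48 = 1710/24 - 30/48 = 70.625.
        z = (W - E[W]) / sqrt(Var[W]) = (19.5 - 22.5) / 8.4039 = -0.3570.
        Two-sided p = 2*Phi(z) = 0.721108.
Step 6: alpha = 0.1. fail to reject H0.

W+ = 25.5, W- = 19.5, W = min = 19.5, p = 0.721108, fail to reject H0.


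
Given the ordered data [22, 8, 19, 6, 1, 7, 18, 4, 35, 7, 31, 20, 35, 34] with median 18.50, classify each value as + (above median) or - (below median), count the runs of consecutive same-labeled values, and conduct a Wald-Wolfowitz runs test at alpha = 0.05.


Step 1: Compute median = 18.50; label A = above, B = below.
Labels in order: ABABBBBBABAAAA  (n_A = 7, n_B = 7)
Step 2: Count runs R = 7.
Step 3: Under H0 (random ordering), E[R] = 2*n_A*n_B/(n_A+n_B) + 1 = 2*7*7/14 + 1 = 8.0000.
        Var[R] = 2*n_A*n_B*(2*n_A*n_B - n_A - n_B) / ((n_A+n_B)^2 * (n_A+n_B-1)) = 8232/2548 = 3.2308.
        SD[R] = 1.7974.
Step 4: Continuity-corrected z = (R + 0.5 - E[R]) / SD[R] = (7 + 0.5 - 8.0000) / 1.7974 = -0.2782.
Step 5: Two-sided p-value via normal approximation = 2*(1 - Phi(|z|)) = 0.780879.
Step 6: alpha = 0.05. fail to reject H0.

R = 7, z = -0.2782, p = 0.780879, fail to reject H0.


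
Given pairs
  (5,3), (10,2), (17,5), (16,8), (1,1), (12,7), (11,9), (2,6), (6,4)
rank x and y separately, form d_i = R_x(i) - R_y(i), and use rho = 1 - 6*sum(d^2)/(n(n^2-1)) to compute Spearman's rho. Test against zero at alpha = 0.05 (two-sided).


Step 1: Rank x and y separately (midranks; no ties here).
rank(x): 5->3, 10->5, 17->9, 16->8, 1->1, 12->7, 11->6, 2->2, 6->4
rank(y): 3->3, 2->2, 5->5, 8->8, 1->1, 7->7, 9->9, 6->6, 4->4
Step 2: d_i = R_x(i) - R_y(i); compute d_i^2.
  (3-3)^2=0, (5-2)^2=9, (9-5)^2=16, (8-8)^2=0, (1-1)^2=0, (7-7)^2=0, (6-9)^2=9, (2-6)^2=16, (4-4)^2=0
sum(d^2) = 50.
Step 3: rho = 1 - 6*50 / (9*(9^2 - 1)) = 1 - 300/720 = 0.583333.
Step 4: Under H0, t = rho * sqrt((n-2)/(1-rho^2)) = 1.9001 ~ t(7).
Step 5: Two-sided p-value from the t-distribution with 7 df = 0.099186.
Step 6: alpha = 0.05. fail to reject H0.

rho = 0.5833, p = 0.099186, fail to reject H0 at alpha = 0.05.


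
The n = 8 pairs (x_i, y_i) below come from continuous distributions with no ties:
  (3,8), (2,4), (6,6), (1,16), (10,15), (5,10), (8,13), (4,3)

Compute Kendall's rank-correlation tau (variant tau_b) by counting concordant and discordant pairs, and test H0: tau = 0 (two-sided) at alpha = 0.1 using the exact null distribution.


Step 1: Enumerate the 28 unordered pairs (i,j) with i<j and classify each by sign(x_j-x_i) * sign(y_j-y_i).
  (1,2):dx=-1,dy=-4->C; (1,3):dx=+3,dy=-2->D; (1,4):dx=-2,dy=+8->D; (1,5):dx=+7,dy=+7->C
  (1,6):dx=+2,dy=+2->C; (1,7):dx=+5,dy=+5->C; (1,8):dx=+1,dy=-5->D; (2,3):dx=+4,dy=+2->C
  (2,4):dx=-1,dy=+12->D; (2,5):dx=+8,dy=+11->C; (2,6):dx=+3,dy=+6->C; (2,7):dx=+6,dy=+9->C
  (2,8):dx=+2,dy=-1->D; (3,4):dx=-5,dy=+10->D; (3,5):dx=+4,dy=+9->C; (3,6):dx=-1,dy=+4->D
  (3,7):dx=+2,dy=+7->C; (3,8):dx=-2,dy=-3->C; (4,5):dx=+9,dy=-1->D; (4,6):dx=+4,dy=-6->D
  (4,7):dx=+7,dy=-3->D; (4,8):dx=+3,dy=-13->D; (5,6):dx=-5,dy=-5->C; (5,7):dx=-2,dy=-2->C
  (5,8):dx=-6,dy=-12->C; (6,7):dx=+3,dy=+3->C; (6,8):dx=-1,dy=-7->C; (7,8):dx=-4,dy=-10->C
Step 2: C = 17, D = 11, total pairs = 28.
Step 3: tau = (C - D)/(n(n-1)/2) = (17 - 11)/28 = 0.214286.
Step 4: Exact two-sided p-value (enumerate n! = 40320 permutations of y under H0): p = 0.548413.
Step 5: alpha = 0.1. fail to reject H0.

tau_b = 0.2143 (C=17, D=11), p = 0.548413, fail to reject H0.


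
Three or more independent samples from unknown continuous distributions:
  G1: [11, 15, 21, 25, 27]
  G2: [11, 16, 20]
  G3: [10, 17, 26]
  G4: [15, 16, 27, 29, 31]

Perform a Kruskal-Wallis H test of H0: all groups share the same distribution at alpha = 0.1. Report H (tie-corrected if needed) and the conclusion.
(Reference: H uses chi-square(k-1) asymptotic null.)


Step 1: Combine all N = 16 observations and assign midranks.
sorted (value, group, rank): (10,G3,1), (11,G1,2.5), (11,G2,2.5), (15,G1,4.5), (15,G4,4.5), (16,G2,6.5), (16,G4,6.5), (17,G3,8), (20,G2,9), (21,G1,10), (25,G1,11), (26,G3,12), (27,G1,13.5), (27,G4,13.5), (29,G4,15), (31,G4,16)
Step 2: Sum ranks within each group.
R_1 = 41.5 (n_1 = 5)
R_2 = 18 (n_2 = 3)
R_3 = 21 (n_3 = 3)
R_4 = 55.5 (n_4 = 5)
Step 3: H = 12/(N(N+1)) * sum(R_i^2/n_i) - 3(N+1)
     = 12/(16*17) * (41.5^2/5 + 18^2/3 + 21^2/3 + 55.5^2/5) - 3*17
     = 0.044118 * 1215.5 - 51
     = 2.625000.
Step 4: Ties present; correction factor C = 1 - 24/(16^3 - 16) = 0.994118. Corrected H = 2.625000 / 0.994118 = 2.640533.
Step 5: Under H0, H ~ chi^2(3); p-value = 0.450428.
Step 6: alpha = 0.1. fail to reject H0.

H = 2.6405, df = 3, p = 0.450428, fail to reject H0.


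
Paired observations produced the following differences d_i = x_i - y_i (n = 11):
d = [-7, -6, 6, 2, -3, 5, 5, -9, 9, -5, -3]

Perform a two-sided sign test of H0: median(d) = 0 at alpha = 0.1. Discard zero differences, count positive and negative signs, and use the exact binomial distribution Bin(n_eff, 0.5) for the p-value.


Step 1: Discard zero differences. Original n = 11; n_eff = number of nonzero differences = 11.
Nonzero differences (with sign): -7, -6, +6, +2, -3, +5, +5, -9, +9, -5, -3
Step 2: Count signs: positive = 5, negative = 6.
Step 3: Under H0: P(positive) = 0.5, so the number of positives S ~ Bin(11, 0.5).
Step 4: Two-sided exact p-value = sum of Bin(11,0.5) probabilities at or below the observed probability = 1.000000.
Step 5: alpha = 0.1. fail to reject H0.

n_eff = 11, pos = 5, neg = 6, p = 1.000000, fail to reject H0.


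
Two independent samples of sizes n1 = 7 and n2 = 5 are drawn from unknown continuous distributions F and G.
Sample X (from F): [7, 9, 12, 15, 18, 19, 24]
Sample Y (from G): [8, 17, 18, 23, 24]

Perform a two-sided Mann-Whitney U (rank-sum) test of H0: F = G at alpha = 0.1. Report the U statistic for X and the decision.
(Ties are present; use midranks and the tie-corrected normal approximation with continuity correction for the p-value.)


Step 1: Combine and sort all 12 observations; assign midranks.
sorted (value, group): (7,X), (8,Y), (9,X), (12,X), (15,X), (17,Y), (18,X), (18,Y), (19,X), (23,Y), (24,X), (24,Y)
ranks: 7->1, 8->2, 9->3, 12->4, 15->5, 17->6, 18->7.5, 18->7.5, 19->9, 23->10, 24->11.5, 24->11.5
Step 2: Rank sum for X: R1 = 1 + 3 + 4 + 5 + 7.5 + 9 + 11.5 = 41.
Step 3: U_X = R1 - n1(n1+1)/2 = 41 - 7*8/2 = 41 - 28 = 13.
       U_Y = n1*n2 - U_X = 35 - 13 = 22.
Step 4: Ties are present, so use the tie-corrected normal approximation (with continuity correction) for the p-value.
Step 5: p-value = 0.514478; compare to alpha = 0.1. fail to reject H0.

U_X = 13, p = 0.514478, fail to reject H0 at alpha = 0.1.


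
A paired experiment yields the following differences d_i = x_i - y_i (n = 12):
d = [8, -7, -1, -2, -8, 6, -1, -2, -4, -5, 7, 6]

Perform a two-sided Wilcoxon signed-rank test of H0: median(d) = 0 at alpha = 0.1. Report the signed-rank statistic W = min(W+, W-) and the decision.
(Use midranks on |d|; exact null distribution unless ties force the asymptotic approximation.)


Step 1: Drop any zero differences (none here) and take |d_i|.
|d| = [8, 7, 1, 2, 8, 6, 1, 2, 4, 5, 7, 6]
Step 2: Midrank |d_i| (ties get averaged ranks).
ranks: |8|->11.5, |7|->9.5, |1|->1.5, |2|->3.5, |8|->11.5, |6|->7.5, |1|->1.5, |2|->3.5, |4|->5, |5|->6, |7|->9.5, |6|->7.5
Step 3: Attach original signs; sum ranks with positive sign and with negative sign.
W+ = 11.5 + 7.5 + 9.5 + 7.5 = 36
W- = 9.5 + 1.5 + 3.5 + 11.5 + 1.5 + 3.5 + 5 + 6 = 42
(Check: W+ + W- = 78 should equal n(n+1)/2 = 78.)
Step 4: Test statistic W = min(W+, W-) = 36.
Step 5: Ties in |d|, so use the tie-corrected normal approximation.
        E[W] = n(n+1)/4 = 12*13/4 = 39.
        Tie groups: |d|=1 (t=2), |d|=2 (t=2), |d|=6 (t=2), |d|=7 (t=2), |d|=8 (t=2); sum(t^3 - t) = 30.
        Var[W] = n(n+1)(2n+1)/24 - sum(t^3-t)/48 = 3900/24 - 30/48 = 161.875.
        z = (W - E[W]) / sqrt(Var[W]) = (36 - 39) / 12.7230 = -0.2358.
        Two-sided p = 2*Phi(z) = 0.813593.
Step 6: alpha = 0.1. fail to reject H0.

W+ = 36, W- = 42, W = min = 36, p = 0.813593, fail to reject H0.


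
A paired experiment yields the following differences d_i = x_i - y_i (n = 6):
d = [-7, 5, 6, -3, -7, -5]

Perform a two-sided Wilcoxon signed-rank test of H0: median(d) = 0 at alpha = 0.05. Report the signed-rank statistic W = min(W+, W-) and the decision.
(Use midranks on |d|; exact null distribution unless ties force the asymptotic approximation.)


Step 1: Drop any zero differences (none here) and take |d_i|.
|d| = [7, 5, 6, 3, 7, 5]
Step 2: Midrank |d_i| (ties get averaged ranks).
ranks: |7|->5.5, |5|->2.5, |6|->4, |3|->1, |7|->5.5, |5|->2.5
Step 3: Attach original signs; sum ranks with positive sign and with negative sign.
W+ = 2.5 + 4 = 6.5
W- = 5.5 + 1 + 5.5 + 2.5 = 14.5
(Check: W+ + W- = 21 should equal n(n+1)/2 = 21.)
Step 4: Test statistic W = min(W+, W-) = 6.5.
Step 5: Ties in |d|, so use the tie-corrected normal approximation.
        E[W] = n(n+1)/4 = 6*7/4 = 10.5.
        Tie groups: |d|=5 (t=2), |d|=7 (t=2); sum(t^3 - t) = 12.
        Var[W] = n(n+1)(2n+1)/24 - sum(t^3-t)/48 = 546/24 - 12/48 = 22.5.
        z = (W - E[W]) / sqrt(Var[W]) = (6.5 - 10.5) / 4.7434 = -0.8433.
        Two-sided p = 2*Phi(z) = 0.399075.
Step 6: alpha = 0.05. fail to reject H0.

W+ = 6.5, W- = 14.5, W = min = 6.5, p = 0.399075, fail to reject H0.


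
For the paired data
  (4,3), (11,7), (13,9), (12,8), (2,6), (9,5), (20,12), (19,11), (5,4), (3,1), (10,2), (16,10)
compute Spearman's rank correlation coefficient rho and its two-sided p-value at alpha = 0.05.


Step 1: Rank x and y separately (midranks; no ties here).
rank(x): 4->3, 11->7, 13->9, 12->8, 2->1, 9->5, 20->12, 19->11, 5->4, 3->2, 10->6, 16->10
rank(y): 3->3, 7->7, 9->9, 8->8, 6->6, 5->5, 12->12, 11->11, 4->4, 1->1, 2->2, 10->10
Step 2: d_i = R_x(i) - R_y(i); compute d_i^2.
  (3-3)^2=0, (7-7)^2=0, (9-9)^2=0, (8-8)^2=0, (1-6)^2=25, (5-5)^2=0, (12-12)^2=0, (11-11)^2=0, (4-4)^2=0, (2-1)^2=1, (6-2)^2=16, (10-10)^2=0
sum(d^2) = 42.
Step 3: rho = 1 - 6*42 / (12*(12^2 - 1)) = 1 - 252/1716 = 0.853147.
Step 4: Under H0, t = rho * sqrt((n-2)/(1-rho^2)) = 5.1716 ~ t(10).
Step 5: Two-sided p-value from the t-distribution with 10 df = 0.000418.
Step 6: alpha = 0.05. reject H0.

rho = 0.8531, p = 0.000418, reject H0 at alpha = 0.05.


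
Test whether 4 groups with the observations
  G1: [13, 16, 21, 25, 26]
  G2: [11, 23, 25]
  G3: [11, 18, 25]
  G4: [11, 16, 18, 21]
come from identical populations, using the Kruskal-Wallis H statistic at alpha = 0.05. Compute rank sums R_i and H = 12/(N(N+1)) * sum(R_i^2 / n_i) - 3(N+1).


Step 1: Combine all N = 15 observations and assign midranks.
sorted (value, group, rank): (11,G2,2), (11,G3,2), (11,G4,2), (13,G1,4), (16,G1,5.5), (16,G4,5.5), (18,G3,7.5), (18,G4,7.5), (21,G1,9.5), (21,G4,9.5), (23,G2,11), (25,G1,13), (25,G2,13), (25,G3,13), (26,G1,15)
Step 2: Sum ranks within each group.
R_1 = 47 (n_1 = 5)
R_2 = 26 (n_2 = 3)
R_3 = 22.5 (n_3 = 3)
R_4 = 24.5 (n_4 = 4)
Step 3: H = 12/(N(N+1)) * sum(R_i^2/n_i) - 3(N+1)
     = 12/(15*16) * (47^2/5 + 26^2/3 + 22.5^2/3 + 24.5^2/4) - 3*16
     = 0.050000 * 985.946 - 48
     = 1.297292.
Step 4: Ties present; correction factor C = 1 - 66/(15^3 - 15) = 0.980357. Corrected H = 1.297292 / 0.980357 = 1.323285.
Step 5: Under H0, H ~ chi^2(3); p-value = 0.723611.
Step 6: alpha = 0.05. fail to reject H0.

H = 1.3233, df = 3, p = 0.723611, fail to reject H0.


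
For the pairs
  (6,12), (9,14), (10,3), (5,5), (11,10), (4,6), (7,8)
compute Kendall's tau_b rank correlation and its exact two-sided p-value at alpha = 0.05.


Step 1: Enumerate the 21 unordered pairs (i,j) with i<j and classify each by sign(x_j-x_i) * sign(y_j-y_i).
  (1,2):dx=+3,dy=+2->C; (1,3):dx=+4,dy=-9->D; (1,4):dx=-1,dy=-7->C; (1,5):dx=+5,dy=-2->D
  (1,6):dx=-2,dy=-6->C; (1,7):dx=+1,dy=-4->D; (2,3):dx=+1,dy=-11->D; (2,4):dx=-4,dy=-9->C
  (2,5):dx=+2,dy=-4->D; (2,6):dx=-5,dy=-8->C; (2,7):dx=-2,dy=-6->C; (3,4):dx=-5,dy=+2->D
  (3,5):dx=+1,dy=+7->C; (3,6):dx=-6,dy=+3->D; (3,7):dx=-3,dy=+5->D; (4,5):dx=+6,dy=+5->C
  (4,6):dx=-1,dy=+1->D; (4,7):dx=+2,dy=+3->C; (5,6):dx=-7,dy=-4->C; (5,7):dx=-4,dy=-2->C
  (6,7):dx=+3,dy=+2->C
Step 2: C = 12, D = 9, total pairs = 21.
Step 3: tau = (C - D)/(n(n-1)/2) = (12 - 9)/21 = 0.142857.
Step 4: Exact two-sided p-value (enumerate n! = 5040 permutations of y under H0): p = 0.772619.
Step 5: alpha = 0.05. fail to reject H0.

tau_b = 0.1429 (C=12, D=9), p = 0.772619, fail to reject H0.


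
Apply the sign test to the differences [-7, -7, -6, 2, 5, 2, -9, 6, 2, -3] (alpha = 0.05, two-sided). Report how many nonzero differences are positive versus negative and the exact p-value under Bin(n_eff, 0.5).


Step 1: Discard zero differences. Original n = 10; n_eff = number of nonzero differences = 10.
Nonzero differences (with sign): -7, -7, -6, +2, +5, +2, -9, +6, +2, -3
Step 2: Count signs: positive = 5, negative = 5.
Step 3: Under H0: P(positive) = 0.5, so the number of positives S ~ Bin(10, 0.5).
Step 4: Two-sided exact p-value = sum of Bin(10,0.5) probabilities at or below the observed probability = 1.000000.
Step 5: alpha = 0.05. fail to reject H0.

n_eff = 10, pos = 5, neg = 5, p = 1.000000, fail to reject H0.


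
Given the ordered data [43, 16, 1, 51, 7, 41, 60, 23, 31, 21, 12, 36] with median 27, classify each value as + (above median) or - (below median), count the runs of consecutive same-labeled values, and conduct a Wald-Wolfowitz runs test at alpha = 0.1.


Step 1: Compute median = 27; label A = above, B = below.
Labels in order: ABBABAABABBA  (n_A = 6, n_B = 6)
Step 2: Count runs R = 9.
Step 3: Under H0 (random ordering), E[R] = 2*n_A*n_B/(n_A+n_B) + 1 = 2*6*6/12 + 1 = 7.0000.
        Var[R] = 2*n_A*n_B*(2*n_A*n_B - n_A - n_B) / ((n_A+n_B)^2 * (n_A+n_B-1)) = 4320/1584 = 2.7273.
        SD[R] = 1.6514.
Step 4: Continuity-corrected z = (R - 0.5 - E[R]) / SD[R] = (9 - 0.5 - 7.0000) / 1.6514 = 0.9083.
Step 5: Two-sided p-value via normal approximation = 2*(1 - Phi(|z|)) = 0.363722.
Step 6: alpha = 0.1. fail to reject H0.

R = 9, z = 0.9083, p = 0.363722, fail to reject H0.


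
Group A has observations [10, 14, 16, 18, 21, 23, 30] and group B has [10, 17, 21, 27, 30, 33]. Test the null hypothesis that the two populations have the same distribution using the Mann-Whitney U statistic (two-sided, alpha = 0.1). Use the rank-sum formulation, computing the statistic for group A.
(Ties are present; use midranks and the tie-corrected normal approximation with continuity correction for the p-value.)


Step 1: Combine and sort all 13 observations; assign midranks.
sorted (value, group): (10,X), (10,Y), (14,X), (16,X), (17,Y), (18,X), (21,X), (21,Y), (23,X), (27,Y), (30,X), (30,Y), (33,Y)
ranks: 10->1.5, 10->1.5, 14->3, 16->4, 17->5, 18->6, 21->7.5, 21->7.5, 23->9, 27->10, 30->11.5, 30->11.5, 33->13
Step 2: Rank sum for X: R1 = 1.5 + 3 + 4 + 6 + 7.5 + 9 + 11.5 = 42.5.
Step 3: U_X = R1 - n1(n1+1)/2 = 42.5 - 7*8/2 = 42.5 - 28 = 14.5.
       U_Y = n1*n2 - U_X = 42 - 14.5 = 27.5.
Step 4: Ties are present, so use the tie-corrected normal approximation (with continuity correction) for the p-value.
Step 5: p-value = 0.389405; compare to alpha = 0.1. fail to reject H0.

U_X = 14.5, p = 0.389405, fail to reject H0 at alpha = 0.1.


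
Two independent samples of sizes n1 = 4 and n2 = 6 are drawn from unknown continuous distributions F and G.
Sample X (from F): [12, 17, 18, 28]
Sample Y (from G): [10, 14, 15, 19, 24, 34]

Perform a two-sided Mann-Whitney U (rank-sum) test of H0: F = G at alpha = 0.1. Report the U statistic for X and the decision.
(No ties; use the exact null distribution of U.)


Step 1: Combine and sort all 10 observations; assign midranks.
sorted (value, group): (10,Y), (12,X), (14,Y), (15,Y), (17,X), (18,X), (19,Y), (24,Y), (28,X), (34,Y)
ranks: 10->1, 12->2, 14->3, 15->4, 17->5, 18->6, 19->7, 24->8, 28->9, 34->10
Step 2: Rank sum for X: R1 = 2 + 5 + 6 + 9 = 22.
Step 3: U_X = R1 - n1(n1+1)/2 = 22 - 4*5/2 = 22 - 10 = 12.
       U_Y = n1*n2 - U_X = 24 - 12 = 12.
Step 4: No ties, so the exact null distribution of U (based on enumerating the C(10,4) = 210 equally likely rank assignments) gives the two-sided p-value.
Step 5: p-value = 1.000000; compare to alpha = 0.1. fail to reject H0.

U_X = 12, p = 1.000000, fail to reject H0 at alpha = 0.1.


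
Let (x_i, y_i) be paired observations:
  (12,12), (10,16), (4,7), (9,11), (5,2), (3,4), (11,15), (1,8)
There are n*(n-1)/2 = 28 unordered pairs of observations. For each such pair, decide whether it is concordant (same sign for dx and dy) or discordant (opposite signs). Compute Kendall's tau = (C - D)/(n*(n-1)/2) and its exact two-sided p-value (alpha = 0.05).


Step 1: Enumerate the 28 unordered pairs (i,j) with i<j and classify each by sign(x_j-x_i) * sign(y_j-y_i).
  (1,2):dx=-2,dy=+4->D; (1,3):dx=-8,dy=-5->C; (1,4):dx=-3,dy=-1->C; (1,5):dx=-7,dy=-10->C
  (1,6):dx=-9,dy=-8->C; (1,7):dx=-1,dy=+3->D; (1,8):dx=-11,dy=-4->C; (2,3):dx=-6,dy=-9->C
  (2,4):dx=-1,dy=-5->C; (2,5):dx=-5,dy=-14->C; (2,6):dx=-7,dy=-12->C; (2,7):dx=+1,dy=-1->D
  (2,8):dx=-9,dy=-8->C; (3,4):dx=+5,dy=+4->C; (3,5):dx=+1,dy=-5->D; (3,6):dx=-1,dy=-3->C
  (3,7):dx=+7,dy=+8->C; (3,8):dx=-3,dy=+1->D; (4,5):dx=-4,dy=-9->C; (4,6):dx=-6,dy=-7->C
  (4,7):dx=+2,dy=+4->C; (4,8):dx=-8,dy=-3->C; (5,6):dx=-2,dy=+2->D; (5,7):dx=+6,dy=+13->C
  (5,8):dx=-4,dy=+6->D; (6,7):dx=+8,dy=+11->C; (6,8):dx=-2,dy=+4->D; (7,8):dx=-10,dy=-7->C
Step 2: C = 20, D = 8, total pairs = 28.
Step 3: tau = (C - D)/(n(n-1)/2) = (20 - 8)/28 = 0.428571.
Step 4: Exact two-sided p-value (enumerate n! = 40320 permutations of y under H0): p = 0.178869.
Step 5: alpha = 0.05. fail to reject H0.

tau_b = 0.4286 (C=20, D=8), p = 0.178869, fail to reject H0.


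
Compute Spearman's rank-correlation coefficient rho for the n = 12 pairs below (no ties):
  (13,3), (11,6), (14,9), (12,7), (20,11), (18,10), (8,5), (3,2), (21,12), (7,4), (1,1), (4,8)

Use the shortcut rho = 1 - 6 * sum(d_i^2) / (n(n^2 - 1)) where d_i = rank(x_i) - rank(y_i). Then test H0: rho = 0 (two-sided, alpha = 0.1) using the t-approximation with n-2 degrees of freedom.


Step 1: Rank x and y separately (midranks; no ties here).
rank(x): 13->8, 11->6, 14->9, 12->7, 20->11, 18->10, 8->5, 3->2, 21->12, 7->4, 1->1, 4->3
rank(y): 3->3, 6->6, 9->9, 7->7, 11->11, 10->10, 5->5, 2->2, 12->12, 4->4, 1->1, 8->8
Step 2: d_i = R_x(i) - R_y(i); compute d_i^2.
  (8-3)^2=25, (6-6)^2=0, (9-9)^2=0, (7-7)^2=0, (11-11)^2=0, (10-10)^2=0, (5-5)^2=0, (2-2)^2=0, (12-12)^2=0, (4-4)^2=0, (1-1)^2=0, (3-8)^2=25
sum(d^2) = 50.
Step 3: rho = 1 - 6*50 / (12*(12^2 - 1)) = 1 - 300/1716 = 0.825175.
Step 4: Under H0, t = rho * sqrt((n-2)/(1-rho^2)) = 4.6195 ~ t(10).
Step 5: Two-sided p-value from the t-distribution with 10 df = 0.000951.
Step 6: alpha = 0.1. reject H0.

rho = 0.8252, p = 0.000951, reject H0 at alpha = 0.1.


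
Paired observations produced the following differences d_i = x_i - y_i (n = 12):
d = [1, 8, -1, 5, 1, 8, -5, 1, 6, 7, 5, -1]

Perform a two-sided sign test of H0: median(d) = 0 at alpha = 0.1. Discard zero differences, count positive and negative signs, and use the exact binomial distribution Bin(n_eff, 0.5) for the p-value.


Step 1: Discard zero differences. Original n = 12; n_eff = number of nonzero differences = 12.
Nonzero differences (with sign): +1, +8, -1, +5, +1, +8, -5, +1, +6, +7, +5, -1
Step 2: Count signs: positive = 9, negative = 3.
Step 3: Under H0: P(positive) = 0.5, so the number of positives S ~ Bin(12, 0.5).
Step 4: Two-sided exact p-value = sum of Bin(12,0.5) probabilities at or below the observed probability = 0.145996.
Step 5: alpha = 0.1. fail to reject H0.

n_eff = 12, pos = 9, neg = 3, p = 0.145996, fail to reject H0.


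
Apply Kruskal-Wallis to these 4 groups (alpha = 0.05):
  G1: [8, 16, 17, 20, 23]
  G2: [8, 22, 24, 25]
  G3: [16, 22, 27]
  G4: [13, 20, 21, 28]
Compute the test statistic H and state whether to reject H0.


Step 1: Combine all N = 16 observations and assign midranks.
sorted (value, group, rank): (8,G1,1.5), (8,G2,1.5), (13,G4,3), (16,G1,4.5), (16,G3,4.5), (17,G1,6), (20,G1,7.5), (20,G4,7.5), (21,G4,9), (22,G2,10.5), (22,G3,10.5), (23,G1,12), (24,G2,13), (25,G2,14), (27,G3,15), (28,G4,16)
Step 2: Sum ranks within each group.
R_1 = 31.5 (n_1 = 5)
R_2 = 39 (n_2 = 4)
R_3 = 30 (n_3 = 3)
R_4 = 35.5 (n_4 = 4)
Step 3: H = 12/(N(N+1)) * sum(R_i^2/n_i) - 3(N+1)
     = 12/(16*17) * (31.5^2/5 + 39^2/4 + 30^2/3 + 35.5^2/4) - 3*17
     = 0.044118 * 1193.76 - 51
     = 1.665993.
Step 4: Ties present; correction factor C = 1 - 24/(16^3 - 16) = 0.994118. Corrected H = 1.665993 / 0.994118 = 1.675851.
Step 5: Under H0, H ~ chi^2(3); p-value = 0.642316.
Step 6: alpha = 0.05. fail to reject H0.

H = 1.6759, df = 3, p = 0.642316, fail to reject H0.


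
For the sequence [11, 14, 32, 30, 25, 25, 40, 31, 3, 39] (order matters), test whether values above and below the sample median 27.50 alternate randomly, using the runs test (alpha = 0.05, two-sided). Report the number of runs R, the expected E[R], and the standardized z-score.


Step 1: Compute median = 27.50; label A = above, B = below.
Labels in order: BBAABBAABA  (n_A = 5, n_B = 5)
Step 2: Count runs R = 6.
Step 3: Under H0 (random ordering), E[R] = 2*n_A*n_B/(n_A+n_B) + 1 = 2*5*5/10 + 1 = 6.0000.
        Var[R] = 2*n_A*n_B*(2*n_A*n_B - n_A - n_B) / ((n_A+n_B)^2 * (n_A+n_B-1)) = 2000/900 = 2.2222.
        SD[R] = 1.4907.
Step 4: R = E[R], so z = 0 with no continuity correction.
Step 5: Two-sided p-value via normal approximation = 2*(1 - Phi(|z|)) = 1.000000.
Step 6: alpha = 0.05. fail to reject H0.

R = 6, z = 0.0000, p = 1.000000, fail to reject H0.
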